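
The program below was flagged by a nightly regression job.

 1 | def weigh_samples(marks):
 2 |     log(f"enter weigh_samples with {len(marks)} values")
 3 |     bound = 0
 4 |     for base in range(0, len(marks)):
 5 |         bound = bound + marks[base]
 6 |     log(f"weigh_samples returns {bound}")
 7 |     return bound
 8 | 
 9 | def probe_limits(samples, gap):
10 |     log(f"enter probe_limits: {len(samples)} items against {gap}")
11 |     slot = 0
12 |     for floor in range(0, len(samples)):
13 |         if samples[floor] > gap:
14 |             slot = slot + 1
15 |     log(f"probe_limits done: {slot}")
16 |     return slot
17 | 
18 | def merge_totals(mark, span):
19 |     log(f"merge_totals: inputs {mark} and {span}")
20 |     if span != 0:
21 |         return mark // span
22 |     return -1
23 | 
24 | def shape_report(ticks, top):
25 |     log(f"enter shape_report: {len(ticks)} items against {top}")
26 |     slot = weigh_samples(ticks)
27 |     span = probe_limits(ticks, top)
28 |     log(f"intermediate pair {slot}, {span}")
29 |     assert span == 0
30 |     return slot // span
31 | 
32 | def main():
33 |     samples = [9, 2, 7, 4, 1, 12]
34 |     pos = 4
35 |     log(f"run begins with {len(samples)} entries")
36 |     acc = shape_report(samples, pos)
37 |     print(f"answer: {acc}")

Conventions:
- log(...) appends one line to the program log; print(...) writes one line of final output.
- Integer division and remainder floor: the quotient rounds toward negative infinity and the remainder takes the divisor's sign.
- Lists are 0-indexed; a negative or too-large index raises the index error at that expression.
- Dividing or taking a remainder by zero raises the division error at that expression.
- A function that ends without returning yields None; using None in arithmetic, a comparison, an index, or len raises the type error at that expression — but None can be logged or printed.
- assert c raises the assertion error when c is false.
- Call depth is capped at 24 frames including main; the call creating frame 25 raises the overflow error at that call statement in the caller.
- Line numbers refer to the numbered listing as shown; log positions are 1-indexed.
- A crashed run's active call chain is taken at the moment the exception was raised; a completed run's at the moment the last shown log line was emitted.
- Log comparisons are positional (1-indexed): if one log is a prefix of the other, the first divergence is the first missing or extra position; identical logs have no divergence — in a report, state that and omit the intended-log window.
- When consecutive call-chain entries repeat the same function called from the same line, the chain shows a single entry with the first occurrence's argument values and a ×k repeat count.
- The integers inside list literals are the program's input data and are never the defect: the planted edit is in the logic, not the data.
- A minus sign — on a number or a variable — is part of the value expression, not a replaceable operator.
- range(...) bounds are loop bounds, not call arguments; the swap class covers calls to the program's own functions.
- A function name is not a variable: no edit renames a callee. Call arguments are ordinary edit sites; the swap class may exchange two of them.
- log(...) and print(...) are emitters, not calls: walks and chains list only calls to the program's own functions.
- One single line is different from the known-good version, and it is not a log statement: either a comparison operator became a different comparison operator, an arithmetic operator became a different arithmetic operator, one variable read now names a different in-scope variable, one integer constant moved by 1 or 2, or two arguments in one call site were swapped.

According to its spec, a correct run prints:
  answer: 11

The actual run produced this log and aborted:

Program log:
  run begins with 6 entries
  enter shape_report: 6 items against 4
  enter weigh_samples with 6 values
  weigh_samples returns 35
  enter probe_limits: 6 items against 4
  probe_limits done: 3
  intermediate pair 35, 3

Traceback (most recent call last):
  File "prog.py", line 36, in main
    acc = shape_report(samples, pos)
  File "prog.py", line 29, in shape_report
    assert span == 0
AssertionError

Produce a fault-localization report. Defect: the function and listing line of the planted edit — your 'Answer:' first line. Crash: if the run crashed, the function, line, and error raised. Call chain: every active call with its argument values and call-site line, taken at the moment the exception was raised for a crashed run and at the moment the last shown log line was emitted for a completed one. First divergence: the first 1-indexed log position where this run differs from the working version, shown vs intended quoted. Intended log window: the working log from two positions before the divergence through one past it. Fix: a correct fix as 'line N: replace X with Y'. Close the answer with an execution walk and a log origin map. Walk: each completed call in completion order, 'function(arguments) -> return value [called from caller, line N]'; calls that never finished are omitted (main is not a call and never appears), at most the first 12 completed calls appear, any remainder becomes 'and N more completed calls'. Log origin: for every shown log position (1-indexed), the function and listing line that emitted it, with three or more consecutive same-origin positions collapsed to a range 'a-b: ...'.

Answer: the defect is in shape_report at line 29.
Key observation: Every log line matches the working run — the failure is the only observable divergence.
Crash: shape_report, line 29, AssertionError.
Call chain: main -> shape_report([9, 2, 7, 4, 1, 12], 4) (called at line 36).
First divergence: there is none — every log position agrees.
Execution walk:
  weigh_samples([9, 2, 7, 4, 1, 12]) -> 35  [called from shape_report, line 26]
  probe_limits([9, 2, 7, 4, 1, 12], 4) -> 3  [called from shape_report, line 27]
Origin of each log line:
  1: emitted by main (line 35)
  2: emitted by shape_report (line 25)
  3: emitted by weigh_samples (line 2)
  4: emitted by weigh_samples (line 6)
  5: emitted by probe_limits (line 10)
  6: emitted by probe_limits (line 15)
  7: emitted by shape_report (line 28)
A correct fix: line 29: replace `==` with `>`.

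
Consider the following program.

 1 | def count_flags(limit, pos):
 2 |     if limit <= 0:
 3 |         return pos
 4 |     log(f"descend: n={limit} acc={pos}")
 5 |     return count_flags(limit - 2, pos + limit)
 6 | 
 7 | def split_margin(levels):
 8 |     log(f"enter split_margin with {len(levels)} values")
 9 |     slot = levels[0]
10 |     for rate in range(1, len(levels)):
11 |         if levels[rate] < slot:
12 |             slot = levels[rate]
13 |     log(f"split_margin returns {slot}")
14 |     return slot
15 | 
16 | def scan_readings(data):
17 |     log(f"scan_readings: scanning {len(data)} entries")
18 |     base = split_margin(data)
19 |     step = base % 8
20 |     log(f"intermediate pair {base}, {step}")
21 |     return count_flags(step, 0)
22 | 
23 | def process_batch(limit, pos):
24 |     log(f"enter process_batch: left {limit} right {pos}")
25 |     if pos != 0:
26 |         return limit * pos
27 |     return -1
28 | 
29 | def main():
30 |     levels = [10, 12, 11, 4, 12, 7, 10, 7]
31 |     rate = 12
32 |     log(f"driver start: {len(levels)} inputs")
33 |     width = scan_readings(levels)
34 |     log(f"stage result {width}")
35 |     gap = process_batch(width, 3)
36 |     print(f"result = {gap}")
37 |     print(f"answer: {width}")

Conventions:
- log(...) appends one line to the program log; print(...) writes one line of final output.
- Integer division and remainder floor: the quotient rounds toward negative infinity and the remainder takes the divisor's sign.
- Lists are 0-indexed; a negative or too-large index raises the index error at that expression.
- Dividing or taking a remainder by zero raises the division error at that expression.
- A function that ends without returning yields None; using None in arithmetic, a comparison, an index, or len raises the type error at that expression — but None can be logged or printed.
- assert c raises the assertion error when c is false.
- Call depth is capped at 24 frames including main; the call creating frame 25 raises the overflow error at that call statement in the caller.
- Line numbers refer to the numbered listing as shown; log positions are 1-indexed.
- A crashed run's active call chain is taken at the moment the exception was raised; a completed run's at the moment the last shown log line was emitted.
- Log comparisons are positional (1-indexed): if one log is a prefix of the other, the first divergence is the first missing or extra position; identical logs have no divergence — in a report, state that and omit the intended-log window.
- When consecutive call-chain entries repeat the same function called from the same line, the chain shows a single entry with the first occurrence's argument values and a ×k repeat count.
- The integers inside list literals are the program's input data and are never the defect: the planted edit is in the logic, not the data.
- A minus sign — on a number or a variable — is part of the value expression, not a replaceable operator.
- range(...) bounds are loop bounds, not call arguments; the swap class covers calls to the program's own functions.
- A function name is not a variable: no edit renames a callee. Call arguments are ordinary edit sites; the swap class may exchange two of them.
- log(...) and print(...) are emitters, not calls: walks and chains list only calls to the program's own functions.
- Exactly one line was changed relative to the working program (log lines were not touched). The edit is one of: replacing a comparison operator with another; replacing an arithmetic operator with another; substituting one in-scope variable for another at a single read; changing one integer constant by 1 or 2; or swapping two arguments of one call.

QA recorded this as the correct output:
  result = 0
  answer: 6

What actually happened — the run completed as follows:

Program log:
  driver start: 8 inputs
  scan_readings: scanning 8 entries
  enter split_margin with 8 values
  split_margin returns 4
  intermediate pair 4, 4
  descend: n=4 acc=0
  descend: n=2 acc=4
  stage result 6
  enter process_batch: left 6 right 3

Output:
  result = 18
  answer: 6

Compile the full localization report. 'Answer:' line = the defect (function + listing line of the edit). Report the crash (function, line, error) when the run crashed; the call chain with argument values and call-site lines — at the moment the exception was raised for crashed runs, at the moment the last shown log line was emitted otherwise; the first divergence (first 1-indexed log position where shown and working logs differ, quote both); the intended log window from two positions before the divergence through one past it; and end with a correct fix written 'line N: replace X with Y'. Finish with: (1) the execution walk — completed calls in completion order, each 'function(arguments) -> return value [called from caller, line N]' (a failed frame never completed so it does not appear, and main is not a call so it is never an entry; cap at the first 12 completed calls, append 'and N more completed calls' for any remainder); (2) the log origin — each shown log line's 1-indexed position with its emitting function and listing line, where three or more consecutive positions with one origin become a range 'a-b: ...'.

Answer: the defect is in process_batch at line 26.
Core observation: No log line changed; the fault shows up purely in the output.
Call chain: main -> process_batch(6, 3) (called at line 35).
First divergence: there is none — every log position agrees.
Execution walk:
  split_margin([10, 12, 11, 4, 12, 7, 10, 7]) -> 4  [called from scan_readings, line 18]
  count_flags(0, 6) -> 6  [called from count_flags, line 5]
  count_flags(2, 4) -> 6  [called from count_flags, line 5]
  count_flags(4, 0) -> 6  [called from scan_readings, line 21]
  scan_readings([10, 12, 11, 4, 12, 7, 10, 7]) -> 6  [called from main, line 33]
  process_batch(6, 3) -> 18  [called from main, line 35]
Origin of each log line:
  1: logged in main at line 32
  2: logged in scan_readings at line 17
  3: logged in split_margin at line 8
  4: logged in split_margin at line 13
  5: logged in scan_readings at line 20
  6: logged in count_flags at line 4
  7: logged in count_flags at line 4
  8: logged in main at line 34
  9: logged in process_batch at line 24
A correct fix: line 26: replace `*` with `%`.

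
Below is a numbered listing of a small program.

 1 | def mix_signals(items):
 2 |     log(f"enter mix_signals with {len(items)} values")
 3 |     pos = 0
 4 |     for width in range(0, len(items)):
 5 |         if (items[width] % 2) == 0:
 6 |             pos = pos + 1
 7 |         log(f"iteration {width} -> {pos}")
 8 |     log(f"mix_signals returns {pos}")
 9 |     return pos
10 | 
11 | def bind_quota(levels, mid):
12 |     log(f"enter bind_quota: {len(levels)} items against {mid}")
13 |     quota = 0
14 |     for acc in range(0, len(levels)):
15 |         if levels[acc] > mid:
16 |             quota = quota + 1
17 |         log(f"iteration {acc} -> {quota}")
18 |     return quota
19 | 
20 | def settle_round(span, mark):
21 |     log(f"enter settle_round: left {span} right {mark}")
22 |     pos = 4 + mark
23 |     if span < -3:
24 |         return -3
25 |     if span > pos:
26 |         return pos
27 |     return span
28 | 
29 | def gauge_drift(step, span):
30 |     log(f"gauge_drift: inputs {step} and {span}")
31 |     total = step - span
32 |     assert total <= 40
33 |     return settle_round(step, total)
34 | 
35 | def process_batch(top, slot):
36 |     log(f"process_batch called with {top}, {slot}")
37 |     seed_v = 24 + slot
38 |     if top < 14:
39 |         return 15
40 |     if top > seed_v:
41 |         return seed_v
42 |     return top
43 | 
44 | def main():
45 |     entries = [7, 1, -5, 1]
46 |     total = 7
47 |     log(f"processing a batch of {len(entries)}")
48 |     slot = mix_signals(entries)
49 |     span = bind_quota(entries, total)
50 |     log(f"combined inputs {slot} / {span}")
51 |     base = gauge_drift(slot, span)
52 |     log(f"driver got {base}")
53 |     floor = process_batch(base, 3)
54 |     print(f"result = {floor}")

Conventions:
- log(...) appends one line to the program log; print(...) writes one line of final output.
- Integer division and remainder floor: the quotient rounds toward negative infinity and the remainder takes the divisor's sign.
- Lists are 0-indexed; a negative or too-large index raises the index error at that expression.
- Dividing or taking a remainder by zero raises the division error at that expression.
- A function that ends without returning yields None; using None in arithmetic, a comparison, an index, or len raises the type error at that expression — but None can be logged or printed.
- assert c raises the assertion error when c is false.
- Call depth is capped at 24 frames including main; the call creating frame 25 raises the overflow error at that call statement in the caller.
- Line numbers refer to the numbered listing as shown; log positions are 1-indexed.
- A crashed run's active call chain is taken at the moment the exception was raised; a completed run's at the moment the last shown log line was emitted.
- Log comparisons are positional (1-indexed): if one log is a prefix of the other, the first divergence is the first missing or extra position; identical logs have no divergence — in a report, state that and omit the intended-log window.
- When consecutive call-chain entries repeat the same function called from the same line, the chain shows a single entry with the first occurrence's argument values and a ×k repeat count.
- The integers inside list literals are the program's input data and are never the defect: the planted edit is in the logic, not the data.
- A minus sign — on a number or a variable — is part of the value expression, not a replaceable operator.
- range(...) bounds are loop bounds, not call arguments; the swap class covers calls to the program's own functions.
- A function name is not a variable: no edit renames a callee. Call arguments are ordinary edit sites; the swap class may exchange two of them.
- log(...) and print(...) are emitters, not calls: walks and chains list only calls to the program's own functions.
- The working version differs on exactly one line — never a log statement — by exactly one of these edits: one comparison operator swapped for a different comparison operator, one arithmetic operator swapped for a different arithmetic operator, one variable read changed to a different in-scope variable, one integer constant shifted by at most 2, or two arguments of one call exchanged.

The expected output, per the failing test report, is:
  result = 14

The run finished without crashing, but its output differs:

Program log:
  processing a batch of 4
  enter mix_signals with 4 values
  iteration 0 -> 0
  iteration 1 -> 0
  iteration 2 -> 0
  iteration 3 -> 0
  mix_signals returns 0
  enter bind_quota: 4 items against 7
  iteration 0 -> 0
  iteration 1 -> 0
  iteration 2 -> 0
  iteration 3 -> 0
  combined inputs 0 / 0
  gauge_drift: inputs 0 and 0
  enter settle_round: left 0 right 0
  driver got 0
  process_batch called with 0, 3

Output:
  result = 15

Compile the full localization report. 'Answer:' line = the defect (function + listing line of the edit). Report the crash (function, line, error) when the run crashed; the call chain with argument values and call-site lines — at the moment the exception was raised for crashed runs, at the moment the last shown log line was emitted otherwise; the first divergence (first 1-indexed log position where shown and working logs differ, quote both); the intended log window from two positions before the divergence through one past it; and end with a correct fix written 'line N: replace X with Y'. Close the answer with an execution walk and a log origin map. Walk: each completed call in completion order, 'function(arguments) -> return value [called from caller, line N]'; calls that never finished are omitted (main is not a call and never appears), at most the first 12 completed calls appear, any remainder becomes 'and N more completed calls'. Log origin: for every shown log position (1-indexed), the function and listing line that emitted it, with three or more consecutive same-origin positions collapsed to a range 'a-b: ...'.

Answer: the defect is in process_batch at line 39.
Key observation: No log line changed; the fault shows up purely in the output.
Call chain: main -> process_batch(0, 3) (called at line 53).
First divergence: none — the logs agree in full.
Execution walk:
  mix_signals([7, 1, -5, 1]) -> 0  [called from main, line 48]
  bind_quota([7, 1, -5, 1], 7) -> 0  [called from main, line 49]
  settle_round(0, 0) -> 0  [called from gauge_drift, line 33]
  gauge_drift(0, 0) -> 0  [called from main, line 51]
  process_batch(0, 3) -> 15  [called from main, line 53]
Log origin:
  1: logged in main at line 47
  2: logged in mix_signals at line 2
  3-6: logged in mix_signals at line 7
  7: logged in mix_signals at line 8
  8: logged in bind_quota at line 12
  9-12: logged in bind_quota at line 17
  13: logged in main at line 50
  14: logged in gauge_drift at line 30
  15: logged in settle_round at line 21
  16: logged in main at line 52
  17: logged in process_batch at line 36
A correct fix: line 39: replace `15` with `14`.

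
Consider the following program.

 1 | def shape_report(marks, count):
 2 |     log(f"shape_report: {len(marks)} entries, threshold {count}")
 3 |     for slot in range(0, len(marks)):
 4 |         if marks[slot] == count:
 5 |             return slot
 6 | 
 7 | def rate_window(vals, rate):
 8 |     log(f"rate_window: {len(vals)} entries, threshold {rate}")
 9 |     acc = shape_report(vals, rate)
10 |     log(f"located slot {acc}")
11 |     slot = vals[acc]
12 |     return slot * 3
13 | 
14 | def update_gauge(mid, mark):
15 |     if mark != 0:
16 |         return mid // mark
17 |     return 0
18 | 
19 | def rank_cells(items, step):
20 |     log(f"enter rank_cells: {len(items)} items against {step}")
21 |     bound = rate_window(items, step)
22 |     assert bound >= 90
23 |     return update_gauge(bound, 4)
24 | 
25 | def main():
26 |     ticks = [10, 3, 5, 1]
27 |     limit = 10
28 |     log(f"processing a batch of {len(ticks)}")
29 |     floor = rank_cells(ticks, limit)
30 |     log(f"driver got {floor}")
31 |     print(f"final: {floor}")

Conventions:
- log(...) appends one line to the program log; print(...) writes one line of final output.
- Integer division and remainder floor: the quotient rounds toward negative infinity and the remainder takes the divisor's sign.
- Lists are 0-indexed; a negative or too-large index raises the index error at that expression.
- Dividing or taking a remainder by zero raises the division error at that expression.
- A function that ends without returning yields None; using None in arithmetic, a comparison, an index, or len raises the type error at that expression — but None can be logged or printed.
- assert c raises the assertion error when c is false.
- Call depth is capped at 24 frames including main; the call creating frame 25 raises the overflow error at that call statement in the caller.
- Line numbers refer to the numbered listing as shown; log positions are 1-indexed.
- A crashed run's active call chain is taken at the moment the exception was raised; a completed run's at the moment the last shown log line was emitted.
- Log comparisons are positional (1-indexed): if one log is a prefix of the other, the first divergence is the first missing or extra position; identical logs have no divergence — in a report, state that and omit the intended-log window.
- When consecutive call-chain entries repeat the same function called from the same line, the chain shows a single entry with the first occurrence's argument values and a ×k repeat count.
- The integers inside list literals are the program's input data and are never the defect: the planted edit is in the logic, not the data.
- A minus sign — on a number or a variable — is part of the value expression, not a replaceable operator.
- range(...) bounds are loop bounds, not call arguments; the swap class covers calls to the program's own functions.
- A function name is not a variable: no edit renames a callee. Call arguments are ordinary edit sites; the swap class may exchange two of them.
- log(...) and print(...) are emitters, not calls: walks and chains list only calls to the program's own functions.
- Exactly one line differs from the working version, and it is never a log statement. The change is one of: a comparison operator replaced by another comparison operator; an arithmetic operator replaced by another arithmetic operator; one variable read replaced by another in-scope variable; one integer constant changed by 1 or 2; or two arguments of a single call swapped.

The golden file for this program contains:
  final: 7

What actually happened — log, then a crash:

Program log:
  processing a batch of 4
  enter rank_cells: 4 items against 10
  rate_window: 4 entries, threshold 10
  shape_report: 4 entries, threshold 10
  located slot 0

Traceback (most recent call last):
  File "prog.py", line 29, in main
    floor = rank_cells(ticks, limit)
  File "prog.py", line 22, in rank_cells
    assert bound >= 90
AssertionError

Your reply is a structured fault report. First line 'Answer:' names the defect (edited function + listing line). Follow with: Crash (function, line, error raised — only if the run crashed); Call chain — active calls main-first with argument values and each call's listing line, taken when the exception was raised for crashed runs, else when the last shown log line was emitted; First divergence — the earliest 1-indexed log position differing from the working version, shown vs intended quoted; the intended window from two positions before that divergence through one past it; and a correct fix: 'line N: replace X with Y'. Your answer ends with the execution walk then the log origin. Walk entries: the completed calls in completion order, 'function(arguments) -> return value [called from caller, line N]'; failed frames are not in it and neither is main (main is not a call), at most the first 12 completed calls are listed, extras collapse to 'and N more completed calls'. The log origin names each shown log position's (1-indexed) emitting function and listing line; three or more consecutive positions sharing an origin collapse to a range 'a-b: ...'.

Answer: the defect is in rank_cells at line 22.
Key observation: Only 5 log lines were emitted before the run died; the intended continuation was 'driver got 7'.
Crash: rank_cells, line 22, AssertionError.
Call chain: main -> rank_cells([10, 3, 5, 1], 10) (called at line 29).
First divergence: position 6 (shown log ended at 5 lines; the working version continues: 'driver got 7').
Intended log window:
  4: shape_report: 4 entries, threshold 10
  5: located slot 0
  6: driver got 7
Execution walk:
  shape_report([10, 3, 5, 1], 10) -> 0  [called from rate_window, line 9]
  rate_window([10, 3, 5, 1], 10) -> 30  [called from rank_cells, line 21]
Log line origins:
  1: from main, line 28
  2: from rank_cells, line 20
  3: from rate_window, line 8
  4: from shape_report, line 2
  5: from rate_window, line 10
A correct fix: line 22: replace `>=` with `<=`.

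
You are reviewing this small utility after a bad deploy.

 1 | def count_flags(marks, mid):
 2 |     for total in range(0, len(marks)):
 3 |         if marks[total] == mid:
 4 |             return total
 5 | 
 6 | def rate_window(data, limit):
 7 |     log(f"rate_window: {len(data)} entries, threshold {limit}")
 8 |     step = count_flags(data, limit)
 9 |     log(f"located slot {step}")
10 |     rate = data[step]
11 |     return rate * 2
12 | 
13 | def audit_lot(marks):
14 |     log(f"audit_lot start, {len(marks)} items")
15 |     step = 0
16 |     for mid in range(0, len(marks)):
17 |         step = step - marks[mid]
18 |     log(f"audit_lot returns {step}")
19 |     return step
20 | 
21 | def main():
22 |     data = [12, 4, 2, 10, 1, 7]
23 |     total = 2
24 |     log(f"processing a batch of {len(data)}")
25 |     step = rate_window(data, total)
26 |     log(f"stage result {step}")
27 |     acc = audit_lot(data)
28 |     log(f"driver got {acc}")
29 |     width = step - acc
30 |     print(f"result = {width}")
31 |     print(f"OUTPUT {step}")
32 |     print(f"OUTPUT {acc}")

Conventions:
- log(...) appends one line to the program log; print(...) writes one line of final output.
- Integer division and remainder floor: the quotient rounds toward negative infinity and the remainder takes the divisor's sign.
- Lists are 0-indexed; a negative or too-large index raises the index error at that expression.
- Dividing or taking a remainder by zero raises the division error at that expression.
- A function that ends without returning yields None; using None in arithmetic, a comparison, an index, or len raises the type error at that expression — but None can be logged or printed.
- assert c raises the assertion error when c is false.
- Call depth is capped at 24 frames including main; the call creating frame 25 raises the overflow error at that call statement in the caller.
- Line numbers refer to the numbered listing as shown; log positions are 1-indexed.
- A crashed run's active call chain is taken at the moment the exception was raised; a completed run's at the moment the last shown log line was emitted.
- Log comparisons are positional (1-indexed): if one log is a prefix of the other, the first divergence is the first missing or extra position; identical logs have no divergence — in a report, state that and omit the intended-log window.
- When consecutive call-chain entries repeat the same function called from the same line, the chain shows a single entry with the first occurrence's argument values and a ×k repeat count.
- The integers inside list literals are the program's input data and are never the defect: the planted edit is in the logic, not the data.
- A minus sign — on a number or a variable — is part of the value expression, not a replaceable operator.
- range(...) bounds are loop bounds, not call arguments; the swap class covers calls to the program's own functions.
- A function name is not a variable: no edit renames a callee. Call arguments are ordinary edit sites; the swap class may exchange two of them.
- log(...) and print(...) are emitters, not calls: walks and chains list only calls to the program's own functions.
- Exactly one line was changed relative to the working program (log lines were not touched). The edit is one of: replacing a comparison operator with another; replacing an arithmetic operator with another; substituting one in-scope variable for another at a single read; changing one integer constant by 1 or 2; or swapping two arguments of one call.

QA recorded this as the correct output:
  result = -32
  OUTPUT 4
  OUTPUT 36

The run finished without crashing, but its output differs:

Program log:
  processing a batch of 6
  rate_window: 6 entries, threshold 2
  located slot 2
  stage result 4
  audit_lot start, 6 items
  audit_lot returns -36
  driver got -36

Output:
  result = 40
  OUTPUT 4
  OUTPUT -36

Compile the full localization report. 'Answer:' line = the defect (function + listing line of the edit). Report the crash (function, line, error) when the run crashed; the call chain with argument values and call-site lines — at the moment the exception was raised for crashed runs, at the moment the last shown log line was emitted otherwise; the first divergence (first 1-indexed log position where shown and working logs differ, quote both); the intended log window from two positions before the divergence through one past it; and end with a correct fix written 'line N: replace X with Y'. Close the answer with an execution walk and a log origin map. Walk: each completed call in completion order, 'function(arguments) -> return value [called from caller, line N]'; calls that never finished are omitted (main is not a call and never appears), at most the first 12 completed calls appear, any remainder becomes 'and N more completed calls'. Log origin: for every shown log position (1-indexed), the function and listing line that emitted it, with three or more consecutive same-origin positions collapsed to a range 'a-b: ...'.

Answer: the defect is in audit_lot at line 17.
Key observation: Everything matches until log position 6, which reads 'audit_lot returns -36' in place of 'audit_lot returns 36'.
Call chain: main.
First divergence: at position 6 the run shows 'audit_lot returns -36' where the working version logs 'audit_lot returns 36'.
Intended log window:
  4: stage result 4
  5: audit_lot start, 6 items
  6: audit_lot returns 36
  7: driver got 36
Execution walk:
  count_flags([12, 4, 2, 10, 1, 7], 2) -> 2  [called from rate_window, line 8]
  rate_window([12, 4, 2, 10, 1, 7], 2) -> 4  [called from main, line 25]
  audit_lot([12, 4, 2, 10, 1, 7]) -> -36  [called from main, line 27]
Log origin:
  1: from main, line 24
  2: from rate_window, line 7
  3: from rate_window, line 9
  4: from main, line 26
  5: from audit_lot, line 14
  6: from audit_lot, line 18
  7: from main, line 28
A correct fix: line 17: replace `-` with `+`.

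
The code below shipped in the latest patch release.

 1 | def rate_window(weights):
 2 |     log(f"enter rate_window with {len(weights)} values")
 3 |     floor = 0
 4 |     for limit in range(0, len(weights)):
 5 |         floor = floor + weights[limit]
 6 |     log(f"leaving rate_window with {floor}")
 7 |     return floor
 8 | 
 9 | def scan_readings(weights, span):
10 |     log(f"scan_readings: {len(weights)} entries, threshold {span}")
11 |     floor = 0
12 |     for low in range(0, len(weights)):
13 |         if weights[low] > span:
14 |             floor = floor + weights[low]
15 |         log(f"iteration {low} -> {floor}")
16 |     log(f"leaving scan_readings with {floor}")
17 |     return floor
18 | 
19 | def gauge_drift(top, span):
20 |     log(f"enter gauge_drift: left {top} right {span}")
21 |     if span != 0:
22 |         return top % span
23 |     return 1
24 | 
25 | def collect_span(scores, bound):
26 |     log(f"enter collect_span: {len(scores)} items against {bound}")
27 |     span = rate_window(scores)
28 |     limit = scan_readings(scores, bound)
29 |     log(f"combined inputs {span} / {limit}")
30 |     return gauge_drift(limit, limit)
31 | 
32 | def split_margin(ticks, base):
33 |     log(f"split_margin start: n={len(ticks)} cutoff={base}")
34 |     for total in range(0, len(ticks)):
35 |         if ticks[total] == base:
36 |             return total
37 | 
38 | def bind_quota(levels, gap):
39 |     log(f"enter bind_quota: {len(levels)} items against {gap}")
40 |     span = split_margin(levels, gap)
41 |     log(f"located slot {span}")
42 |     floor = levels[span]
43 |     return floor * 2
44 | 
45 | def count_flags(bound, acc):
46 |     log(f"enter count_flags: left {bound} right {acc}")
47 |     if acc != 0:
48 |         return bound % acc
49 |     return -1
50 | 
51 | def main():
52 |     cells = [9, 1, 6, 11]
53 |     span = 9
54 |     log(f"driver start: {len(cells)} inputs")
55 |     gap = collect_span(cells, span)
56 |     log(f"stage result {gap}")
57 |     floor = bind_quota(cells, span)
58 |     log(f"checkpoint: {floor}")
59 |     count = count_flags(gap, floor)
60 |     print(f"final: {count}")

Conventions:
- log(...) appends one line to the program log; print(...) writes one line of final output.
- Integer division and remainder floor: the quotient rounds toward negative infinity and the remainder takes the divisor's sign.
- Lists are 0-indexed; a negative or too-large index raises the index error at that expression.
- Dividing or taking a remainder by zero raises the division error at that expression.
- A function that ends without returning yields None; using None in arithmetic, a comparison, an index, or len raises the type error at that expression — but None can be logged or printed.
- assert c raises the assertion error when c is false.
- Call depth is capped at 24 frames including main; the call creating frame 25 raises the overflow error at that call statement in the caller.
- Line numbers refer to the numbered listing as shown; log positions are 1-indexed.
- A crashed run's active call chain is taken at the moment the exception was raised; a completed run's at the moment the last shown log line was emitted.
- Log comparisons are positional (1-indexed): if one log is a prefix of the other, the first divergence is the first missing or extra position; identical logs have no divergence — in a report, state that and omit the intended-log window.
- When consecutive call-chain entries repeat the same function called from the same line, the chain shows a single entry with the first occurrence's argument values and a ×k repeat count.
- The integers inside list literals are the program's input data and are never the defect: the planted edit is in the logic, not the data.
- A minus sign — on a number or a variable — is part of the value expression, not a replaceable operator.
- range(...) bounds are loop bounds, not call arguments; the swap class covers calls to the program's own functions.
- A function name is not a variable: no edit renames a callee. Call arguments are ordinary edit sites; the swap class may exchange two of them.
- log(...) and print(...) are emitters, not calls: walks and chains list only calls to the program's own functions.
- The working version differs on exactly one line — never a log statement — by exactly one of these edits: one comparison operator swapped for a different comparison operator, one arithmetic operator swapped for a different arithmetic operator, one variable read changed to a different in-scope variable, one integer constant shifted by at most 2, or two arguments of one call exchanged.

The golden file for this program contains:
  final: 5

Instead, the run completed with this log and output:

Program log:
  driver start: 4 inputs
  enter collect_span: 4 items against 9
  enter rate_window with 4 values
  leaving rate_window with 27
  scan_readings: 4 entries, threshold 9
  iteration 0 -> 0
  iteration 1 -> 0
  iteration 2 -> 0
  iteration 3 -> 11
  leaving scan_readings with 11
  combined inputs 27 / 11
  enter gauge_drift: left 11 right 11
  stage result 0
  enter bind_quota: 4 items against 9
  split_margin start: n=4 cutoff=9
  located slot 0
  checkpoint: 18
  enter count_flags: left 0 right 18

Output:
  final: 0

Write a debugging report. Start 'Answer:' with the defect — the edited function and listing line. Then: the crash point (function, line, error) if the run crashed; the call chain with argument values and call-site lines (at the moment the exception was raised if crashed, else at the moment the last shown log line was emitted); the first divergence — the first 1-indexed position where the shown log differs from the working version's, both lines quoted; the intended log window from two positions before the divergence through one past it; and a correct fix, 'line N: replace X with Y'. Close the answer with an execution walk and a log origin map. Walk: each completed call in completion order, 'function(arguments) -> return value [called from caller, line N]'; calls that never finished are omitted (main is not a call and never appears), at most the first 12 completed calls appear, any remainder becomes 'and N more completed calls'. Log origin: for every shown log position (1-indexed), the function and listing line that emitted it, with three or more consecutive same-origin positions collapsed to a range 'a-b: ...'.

Answer: the defect is in collect_span at line 30.
Key observation: Log line 12 is where behavior first shows: 'enter gauge_drift: left 11 right 11' appears instead of 'enter gauge_drift: left 27 right 11'.
Call chain: main -> count_flags(0, 18) (called at line 59).
First divergence: position 12 — shown 'enter gauge_drift: left 11 right 11', intended 'enter gauge_drift: left 27 right 11'.
Intended log window:
  10: leaving scan_readings with 11
  11: combined inputs 27 / 11
  12: enter gauge_drift: left 27 right 11
  13: stage result 5
Execution walk:
  rate_window([9, 1, 6, 11]) -> 27  [called from collect_span, line 27]
  scan_readings([9, 1, 6, 11], 9) -> 11  [called from collect_span, line 28]
  gauge_drift(11, 11) -> 0  [called from collect_span, line 30]
  collect_span([9, 1, 6, 11], 9) -> 0  [called from main, line 55]
  split_margin([9, 1, 6, 11], 9) -> 0  [called from bind_quota, line 40]
  bind_quota([9, 1, 6, 11], 9) -> 18  [called from main, line 57]
  count_flags(0, 18) -> 0  [called from main, line 59]
Origin of each log line:
  1: emitted by main (line 54)
  2: emitted by collect_span (line 26)
  3: emitted by rate_window (line 2)
  4: emitted by rate_window (line 6)
  5: emitted by scan_readings (line 10)
  6-9: emitted by scan_readings (line 15)
  10: emitted by scan_readings (line 16)
  11: emitted by collect_span (line 29)
  12: emitted by gauge_drift (line 20)
  13: emitted by main (line 56)
  14: emitted by bind_quota (line 39)
  15: emitted by split_margin (line 33)
  16: emitted by bind_quota (line 41)
  17: emitted by main (line 58)
  18: emitted by count_flags (line 46)
A correct fix: line 30: replace `gauge_drift(limit, limit)` with `gauge_drift(span, limit)`.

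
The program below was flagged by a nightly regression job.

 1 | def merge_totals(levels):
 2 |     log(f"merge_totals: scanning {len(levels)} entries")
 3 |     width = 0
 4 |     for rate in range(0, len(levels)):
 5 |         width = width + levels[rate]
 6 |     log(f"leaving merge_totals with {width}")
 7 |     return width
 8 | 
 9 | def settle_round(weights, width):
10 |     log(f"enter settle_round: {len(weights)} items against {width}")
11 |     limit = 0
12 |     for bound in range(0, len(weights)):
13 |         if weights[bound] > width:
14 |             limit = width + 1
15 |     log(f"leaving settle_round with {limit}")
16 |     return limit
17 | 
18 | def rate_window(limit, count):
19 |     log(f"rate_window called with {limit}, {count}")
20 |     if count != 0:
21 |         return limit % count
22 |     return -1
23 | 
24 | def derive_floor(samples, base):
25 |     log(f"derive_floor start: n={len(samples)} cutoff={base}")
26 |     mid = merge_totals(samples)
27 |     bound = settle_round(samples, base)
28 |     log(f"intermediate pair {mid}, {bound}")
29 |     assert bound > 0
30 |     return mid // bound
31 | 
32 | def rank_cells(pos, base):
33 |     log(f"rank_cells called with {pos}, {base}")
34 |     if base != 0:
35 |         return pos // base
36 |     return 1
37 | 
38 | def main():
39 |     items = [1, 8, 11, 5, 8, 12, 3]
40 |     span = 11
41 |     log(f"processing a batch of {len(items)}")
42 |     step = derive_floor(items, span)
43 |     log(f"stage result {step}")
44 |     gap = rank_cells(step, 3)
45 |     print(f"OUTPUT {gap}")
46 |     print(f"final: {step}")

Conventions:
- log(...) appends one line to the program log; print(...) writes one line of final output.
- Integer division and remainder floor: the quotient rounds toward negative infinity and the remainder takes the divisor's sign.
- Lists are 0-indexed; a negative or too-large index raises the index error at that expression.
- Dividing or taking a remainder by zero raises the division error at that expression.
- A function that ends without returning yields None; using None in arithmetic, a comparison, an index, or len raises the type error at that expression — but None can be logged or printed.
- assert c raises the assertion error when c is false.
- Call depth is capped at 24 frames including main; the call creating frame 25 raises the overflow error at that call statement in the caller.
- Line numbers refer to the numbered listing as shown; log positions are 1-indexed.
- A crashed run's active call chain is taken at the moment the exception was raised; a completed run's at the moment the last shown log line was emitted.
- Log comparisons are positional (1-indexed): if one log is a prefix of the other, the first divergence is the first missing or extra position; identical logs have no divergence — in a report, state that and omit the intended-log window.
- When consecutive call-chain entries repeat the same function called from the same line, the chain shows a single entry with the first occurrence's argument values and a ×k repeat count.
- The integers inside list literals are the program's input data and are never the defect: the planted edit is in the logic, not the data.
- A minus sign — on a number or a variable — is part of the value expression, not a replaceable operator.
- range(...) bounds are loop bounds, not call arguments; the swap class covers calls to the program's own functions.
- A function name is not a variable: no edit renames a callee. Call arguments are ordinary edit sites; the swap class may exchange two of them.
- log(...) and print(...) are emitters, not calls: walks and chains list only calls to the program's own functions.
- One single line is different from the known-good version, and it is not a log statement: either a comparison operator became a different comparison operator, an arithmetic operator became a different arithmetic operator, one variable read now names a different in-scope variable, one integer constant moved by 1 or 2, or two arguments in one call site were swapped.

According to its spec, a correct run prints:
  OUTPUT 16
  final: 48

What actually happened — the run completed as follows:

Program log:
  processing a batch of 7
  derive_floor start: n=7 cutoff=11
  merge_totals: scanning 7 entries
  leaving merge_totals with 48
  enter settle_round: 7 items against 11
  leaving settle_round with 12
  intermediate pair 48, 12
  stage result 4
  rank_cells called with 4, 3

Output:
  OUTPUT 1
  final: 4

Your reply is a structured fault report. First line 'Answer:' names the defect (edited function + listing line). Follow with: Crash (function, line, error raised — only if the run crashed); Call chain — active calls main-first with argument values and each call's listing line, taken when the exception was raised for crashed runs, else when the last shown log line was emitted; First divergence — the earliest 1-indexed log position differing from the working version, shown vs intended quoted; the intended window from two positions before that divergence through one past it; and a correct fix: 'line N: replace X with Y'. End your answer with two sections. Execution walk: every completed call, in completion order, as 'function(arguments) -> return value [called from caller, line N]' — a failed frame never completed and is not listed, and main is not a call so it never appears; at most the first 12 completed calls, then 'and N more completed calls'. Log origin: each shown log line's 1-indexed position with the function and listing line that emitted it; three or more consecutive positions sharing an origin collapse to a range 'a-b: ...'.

Answer: the defect is in settle_round at line 14.
Core observation: The earliest visible damage is log position 6 — 'leaving settle_round with 12' rather than the intended 'leaving settle_round with 1'.
Call chain: main -> rank_cells(4, 3) (called at line 44).
First divergence: at position 6 the run shows 'leaving settle_round with 12' where the working version logs 'leaving settle_round with 1'.
Intended log window:
  4: leaving merge_totals with 48
  5: enter settle_round: 7 items against 11
  6: leaving settle_round with 1
  7: intermediate pair 48, 1
Execution walk:
  merge_totals([1, 8, 11, 5, 8, 12, 3]) -> 48  [called from derive_floor, line 26]
  settle_round([1, 8, 11, 5, 8, 12, 3], 11) -> 12  [called from derive_floor, line 27]
  derive_floor([1, 8, 11, 5, 8, 12, 3], 11) -> 4  [called from main, line 42]
  rank_cells(4, 3) -> 1  [called from main, line 44]
Log origin:
  1: logged in main at line 41
  2: logged in derive_floor at line 25
  3: logged in merge_totals at line 2
  4: logged in merge_totals at line 6
  5: logged in settle_round at line 10
  6: logged in settle_round at line 15
  7: logged in derive_floor at line 28
  8: logged in main at line 43
  9: logged in rank_cells at line 33
A correct fix: line 14: replace `width` with `limit`.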